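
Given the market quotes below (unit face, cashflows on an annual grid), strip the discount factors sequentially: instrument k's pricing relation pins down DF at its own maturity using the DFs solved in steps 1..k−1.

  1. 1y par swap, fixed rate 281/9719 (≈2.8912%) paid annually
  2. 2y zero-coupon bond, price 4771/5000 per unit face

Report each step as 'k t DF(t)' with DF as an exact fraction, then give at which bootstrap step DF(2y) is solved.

1 1 9719/10000
2 2 4771/5000
DF(2y) is solved at step 2

step 1 [1y] swap r/1=281/9719: DF=(1 − 281/9719·(0))/(1+281/9719) = 9719/10000 ≈ 0.971900
step 2 [2y] zero: DF = P = 4771/5000 ≈ 0.954200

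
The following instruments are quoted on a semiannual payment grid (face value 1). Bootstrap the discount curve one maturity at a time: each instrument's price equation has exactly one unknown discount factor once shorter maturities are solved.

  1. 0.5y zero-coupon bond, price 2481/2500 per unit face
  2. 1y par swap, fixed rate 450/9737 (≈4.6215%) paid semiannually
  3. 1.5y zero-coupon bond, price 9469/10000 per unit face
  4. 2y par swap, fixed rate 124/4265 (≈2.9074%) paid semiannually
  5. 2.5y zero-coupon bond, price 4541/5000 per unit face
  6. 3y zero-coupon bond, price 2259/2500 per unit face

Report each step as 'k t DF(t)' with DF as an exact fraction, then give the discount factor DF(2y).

1 1/2 2481/2500
2 1 191/200
3 3/2 9469/10000
4 2 4721/5000
5 5/2 4541/5000
6 3 2259/2500
DF(2y) = 4721/5000 ≈ 0.944200

step 1 [0.5y] zero: DF = P = 2481/2500 ≈ 0.992400
step 2 [1y] swap r/2=225/9737: DF=(1 − 225/9737·(0.992400))/(1+225/9737) = 191/200 ≈ 0.955000
step 3 [1.5y] zero: DF = P = 9469/10000 ≈ 0.946900
step 4 [2y] swap r/2=62/4265: DF=(1 − 62/4265·(0.992400+0.955000+0.946900))/(1+62/4265) = 4721/5000 ≈ 0.944200
step 5 [2.5y] zero: DF = P = 4541/5000 ≈ 0.908200
step 6 [3y] zero: DF = P = 2259/2500 ≈ 0.903600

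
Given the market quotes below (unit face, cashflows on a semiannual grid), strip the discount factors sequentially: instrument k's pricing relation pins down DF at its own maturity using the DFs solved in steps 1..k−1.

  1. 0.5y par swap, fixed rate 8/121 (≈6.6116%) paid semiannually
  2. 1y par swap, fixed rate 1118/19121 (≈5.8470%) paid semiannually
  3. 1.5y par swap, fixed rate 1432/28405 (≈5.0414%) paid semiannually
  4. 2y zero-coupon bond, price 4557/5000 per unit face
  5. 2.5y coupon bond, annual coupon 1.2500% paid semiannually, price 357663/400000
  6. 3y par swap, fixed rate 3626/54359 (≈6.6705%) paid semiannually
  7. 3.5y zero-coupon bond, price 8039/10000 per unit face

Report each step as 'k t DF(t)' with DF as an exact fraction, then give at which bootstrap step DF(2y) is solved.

step 1 [0.5y] swap r/2=4/121: DF=(1 − 4/121·(0))/(1+4/121) = 121/125 ≈ 0.968000
step 2 [1y] swap r/2=559/19121: DF=(1 − 559/19121·(0.968000))/(1+559/19121) = 9441/10000 ≈ 0.944100
step 3 [1.5y] swap r/2=716/28405: DF=(1 − 716/28405·(0.968000+0.944100))/(1+716/28405) = 2321/2500 ≈ 0.928400
step 4 [2y] zero: DF = P = 4557/5000 ≈ 0.911400
step 5 [2.5y] bond c/2=1/160: DF=(357663/400000 − 1/160·(0.968000+0.944100+0.928400+0.911400))/(1+1/160) = 8653/10000 ≈ 0.865300
step 6 [3y] swap r/2=1813/54359: DF=(1 − 1813/54359·(0.968000+0.944100+0.928400+0.911400+0.865300))/(1+1813/54359) = 8187/10000 ≈ 0.818700
step 7 [3.5y] zero: DF = P = 8039/10000 ≈ 0.803900

1 1/2 121/125
2 1 9441/10000
3 3/2 2321/2500
4 2 4557/5000
5 5/2 8653/10000
6 3 8187/10000
7 7/2 8039/10000
DF(2y) is solved at step 4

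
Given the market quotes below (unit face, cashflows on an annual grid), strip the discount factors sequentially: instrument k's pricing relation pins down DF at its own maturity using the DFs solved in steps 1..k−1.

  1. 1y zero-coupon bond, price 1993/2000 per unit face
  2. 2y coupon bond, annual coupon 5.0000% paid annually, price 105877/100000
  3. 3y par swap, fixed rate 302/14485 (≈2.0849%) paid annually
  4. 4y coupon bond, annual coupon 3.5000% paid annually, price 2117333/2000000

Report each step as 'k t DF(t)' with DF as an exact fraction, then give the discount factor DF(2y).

1 1 1993/2000
2 2 9609/10000
3 3 2349/2500
4 4 9249/10000
DF(2y) = 9609/10000 ≈ 0.960900

step 1 [1y] zero: DF = P = 1993/2000 ≈ 0.996500
step 2 [2y] bond c/1=1/20: DF=(105877/100000 − 1/20·(0.996500))/(1+1/20) = 9609/10000 ≈ 0.960900
step 3 [3y] swap r/1=302/14485: DF=(1 − 302/14485·(0.996500+0.960900))/(1+302/14485) = 2349/2500 ≈ 0.939600
step 4 [4y] bond c/1=7/200: DF=(2117333/2000000 − 7/200·(0.996500+0.960900+0.939600))/(1+7/200) = 9249/10000 ≈ 0.924900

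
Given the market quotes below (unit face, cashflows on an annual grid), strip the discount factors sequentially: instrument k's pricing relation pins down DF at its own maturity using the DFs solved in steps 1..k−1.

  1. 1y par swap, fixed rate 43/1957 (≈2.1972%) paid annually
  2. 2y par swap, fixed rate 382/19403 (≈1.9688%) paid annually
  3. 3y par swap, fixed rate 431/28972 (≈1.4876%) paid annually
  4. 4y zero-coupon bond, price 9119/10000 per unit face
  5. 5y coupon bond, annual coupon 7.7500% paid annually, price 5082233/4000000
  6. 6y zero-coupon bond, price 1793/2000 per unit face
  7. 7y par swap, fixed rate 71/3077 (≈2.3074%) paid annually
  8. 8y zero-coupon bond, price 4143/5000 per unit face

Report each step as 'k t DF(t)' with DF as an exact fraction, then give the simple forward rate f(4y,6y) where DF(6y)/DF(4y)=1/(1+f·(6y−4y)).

1 1 1957/2000
2 2 4809/5000
3 3 9569/10000
4 4 9119/10000
5 5 2263/2500
6 6 1793/2000
7 7 8509/10000
8 8 4143/5000
f(4y,6y) = ((9119/10000)/(1793/2000) − 1)/(2) = 7/815 ≈ 0.8589%

step 1 [1y] swap r/1=43/1957: DF=(1 − 43/1957·(0))/(1+43/1957) = 1957/2000 ≈ 0.978500
step 2 [2y] swap r/1=382/19403: DF=(1 − 382/19403·(0.978500))/(1+382/19403) = 4809/5000 ≈ 0.961800
step 3 [3y] swap r/1=431/28972: DF=(1 − 431/28972·(0.978500+0.961800))/(1+431/28972) = 9569/10000 ≈ 0.956900
step 4 [4y] zero: DF = P = 9119/10000 ≈ 0.911900
step 5 [5y] bond c/1=31/400: DF=(5082233/4000000 − 31/400·(0.978500+0.961800+0.956900+0.911900))/(1+31/400) = 2263/2500 ≈ 0.905200
step 6 [6y] zero: DF = P = 1793/2000 ≈ 0.896500
step 7 [7y] swap r/1=71/3077: DF=(1 − 71/3077·(0.978500+0.961800+0.956900+0.911900+0.905200+0.896500))/(1+71/3077) = 8509/10000 ≈ 0.850900
step 8 [8y] zero: DF = P = 4143/5000 ≈ 0.828600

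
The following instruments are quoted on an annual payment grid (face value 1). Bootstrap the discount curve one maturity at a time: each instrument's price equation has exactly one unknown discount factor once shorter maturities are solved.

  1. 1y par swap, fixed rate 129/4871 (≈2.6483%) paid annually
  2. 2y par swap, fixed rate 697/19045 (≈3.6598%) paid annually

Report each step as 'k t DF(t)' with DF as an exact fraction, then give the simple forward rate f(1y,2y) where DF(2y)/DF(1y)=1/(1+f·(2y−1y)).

1 1 4871/5000
2 2 9303/10000
f(1y,2y) = ((4871/5000)/(9303/10000) − 1)/(1) = 439/9303 ≈ 4.7189%

step 1 [1y] swap r/1=129/4871: DF=(1 − 129/4871·(0))/(1+129/4871) = 4871/5000 ≈ 0.974200
step 2 [2y] swap r/1=697/19045: DF=(1 − 697/19045·(0.974200))/(1+697/19045) = 9303/10000 ≈ 0.930300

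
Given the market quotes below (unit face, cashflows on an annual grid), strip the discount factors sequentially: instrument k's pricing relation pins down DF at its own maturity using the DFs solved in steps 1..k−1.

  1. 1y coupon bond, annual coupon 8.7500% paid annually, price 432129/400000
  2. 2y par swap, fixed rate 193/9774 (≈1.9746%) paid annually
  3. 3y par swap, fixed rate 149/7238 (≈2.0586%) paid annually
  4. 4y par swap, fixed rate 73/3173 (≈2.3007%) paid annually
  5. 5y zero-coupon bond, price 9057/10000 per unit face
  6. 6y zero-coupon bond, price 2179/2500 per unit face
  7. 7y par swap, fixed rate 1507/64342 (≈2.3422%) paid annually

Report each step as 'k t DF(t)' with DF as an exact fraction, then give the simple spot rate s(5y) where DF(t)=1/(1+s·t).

step 1 [1y] bond c/1=7/80: DF=(432129/400000 − 7/80·(0))/(1+7/80) = 4967/5000 ≈ 0.993400
step 2 [2y] swap r/1=193/9774: DF=(1 − 193/9774·(0.993400))/(1+193/9774) = 4807/5000 ≈ 0.961400
step 3 [3y] swap r/1=149/7238: DF=(1 − 149/7238·(0.993400+0.961400))/(1+149/7238) = 2351/2500 ≈ 0.940400
step 4 [4y] swap r/1=73/3173: DF=(1 − 73/3173·(0.993400+0.961400+0.940400))/(1+73/3173) = 2281/2500 ≈ 0.912400
step 5 [5y] zero: DF = P = 9057/10000 ≈ 0.905700
step 6 [6y] zero: DF = P = 2179/2500 ≈ 0.871600
step 7 [7y] swap r/1=1507/64342: DF=(1 − 1507/64342·(0.993400+0.961400+0.940400+0.912400+0.905700+0.871600))/(1+1507/64342) = 8493/10000 ≈ 0.849300

1 1 4967/5000
2 2 4807/5000
3 3 2351/2500
4 4 2281/2500
5 5 9057/10000
6 6 2179/2500
7 7 8493/10000
s(5y) = (1/(9057/10000) − 1)/(5) = 943/45285 ≈ 2.0824%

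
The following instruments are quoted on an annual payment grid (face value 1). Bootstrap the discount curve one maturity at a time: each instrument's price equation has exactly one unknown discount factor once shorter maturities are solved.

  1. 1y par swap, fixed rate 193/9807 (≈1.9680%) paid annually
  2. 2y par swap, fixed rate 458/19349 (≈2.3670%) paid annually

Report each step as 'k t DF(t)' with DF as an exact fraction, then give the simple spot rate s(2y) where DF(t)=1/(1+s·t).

step 1 [1y] swap r/1=193/9807: DF=(1 − 193/9807·(0))/(1+193/9807) = 9807/10000 ≈ 0.980700
step 2 [2y] swap r/1=458/19349: DF=(1 − 458/19349·(0.980700))/(1+458/19349) = 4771/5000 ≈ 0.954200

1 1 9807/10000
2 2 4771/5000
s(2y) = (1/(4771/5000) − 1)/(2) = 229/9542 ≈ 2.3999%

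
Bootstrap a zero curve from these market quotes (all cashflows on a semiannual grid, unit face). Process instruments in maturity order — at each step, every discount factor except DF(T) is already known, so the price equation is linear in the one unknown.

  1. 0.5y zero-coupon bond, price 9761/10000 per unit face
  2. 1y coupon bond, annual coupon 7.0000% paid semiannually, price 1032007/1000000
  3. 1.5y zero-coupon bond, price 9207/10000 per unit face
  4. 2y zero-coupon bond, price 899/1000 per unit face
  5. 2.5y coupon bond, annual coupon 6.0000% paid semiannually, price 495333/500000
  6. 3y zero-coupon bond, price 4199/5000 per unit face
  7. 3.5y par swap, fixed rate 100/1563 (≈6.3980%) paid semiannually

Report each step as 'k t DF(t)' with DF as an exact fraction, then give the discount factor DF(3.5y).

1 1/2 9761/10000
2 1 9641/10000
3 3/2 9207/10000
4 2 899/1000
5 5/2 8523/10000
6 3 4199/5000
7 7/2 4/5
DF(3.5y) = 4/5 ≈ 0.800000

step 1 [0.5y] zero: DF = P = 9761/10000 ≈ 0.976100
step 2 [1y] bond c/2=7/200: DF=(1032007/1000000 − 7/200·(0.976100))/(1+7/200) = 9641/10000 ≈ 0.964100
step 3 [1.5y] zero: DF = P = 9207/10000 ≈ 0.920700
step 4 [2y] zero: DF = P = 899/1000 ≈ 0.899000
step 5 [2.5y] bond c/2=3/100: DF=(495333/500000 − 3/100·(0.976100+0.964100+0.920700+0.899000))/(1+3/100) = 8523/10000 ≈ 0.852300
step 6 [3y] zero: DF = P = 4199/5000 ≈ 0.839800
step 7 [3.5y] swap r/2=50/1563: DF=(1 − 50/1563·(0.976100+0.964100+0.920700+0.899000+0.852300+0.839800))/(1+50/1563) = 4/5 ≈ 0.800000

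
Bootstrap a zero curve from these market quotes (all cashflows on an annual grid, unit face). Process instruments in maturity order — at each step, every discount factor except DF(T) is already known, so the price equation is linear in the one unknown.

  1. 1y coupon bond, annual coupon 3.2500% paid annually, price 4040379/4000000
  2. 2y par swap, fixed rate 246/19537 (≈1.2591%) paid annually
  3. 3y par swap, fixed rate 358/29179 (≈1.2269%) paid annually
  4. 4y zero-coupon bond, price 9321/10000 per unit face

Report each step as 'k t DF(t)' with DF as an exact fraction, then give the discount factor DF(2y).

step 1 [1y] bond c/1=13/400: DF=(4040379/4000000 − 13/400·(0))/(1+13/400) = 9783/10000 ≈ 0.978300
step 2 [2y] swap r/1=246/19537: DF=(1 − 246/19537·(0.978300))/(1+246/19537) = 4877/5000 ≈ 0.975400
step 3 [3y] swap r/1=358/29179: DF=(1 − 358/29179·(0.978300+0.975400))/(1+358/29179) = 4821/5000 ≈ 0.964200
step 4 [4y] zero: DF = P = 9321/10000 ≈ 0.932100

1 1 9783/10000
2 2 4877/5000
3 3 4821/5000
4 4 9321/10000
DF(2y) = 4877/5000 ≈ 0.975400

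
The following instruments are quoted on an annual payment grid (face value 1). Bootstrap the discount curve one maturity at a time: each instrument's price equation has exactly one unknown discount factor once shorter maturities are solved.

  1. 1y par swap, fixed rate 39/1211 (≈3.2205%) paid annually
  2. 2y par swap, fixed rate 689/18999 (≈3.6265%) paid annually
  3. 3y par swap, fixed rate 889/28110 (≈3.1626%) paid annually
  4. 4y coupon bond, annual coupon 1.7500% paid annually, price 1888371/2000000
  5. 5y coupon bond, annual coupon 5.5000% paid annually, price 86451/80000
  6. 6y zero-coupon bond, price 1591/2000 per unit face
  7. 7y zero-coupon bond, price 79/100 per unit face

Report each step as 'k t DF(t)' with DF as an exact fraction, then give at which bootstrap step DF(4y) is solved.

step 1 [1y] swap r/1=39/1211: DF=(1 − 39/1211·(0))/(1+39/1211) = 1211/1250 ≈ 0.968800
step 2 [2y] swap r/1=689/18999: DF=(1 − 689/18999·(0.968800))/(1+689/18999) = 9311/10000 ≈ 0.931100
step 3 [3y] swap r/1=889/28110: DF=(1 − 889/28110·(0.968800+0.931100))/(1+889/28110) = 9111/10000 ≈ 0.911100
step 4 [4y] bond c/1=7/400: DF=(1888371/2000000 − 7/400·(0.968800+0.931100+0.911100))/(1+7/400) = 2199/2500 ≈ 0.879600
step 5 [5y] bond c/1=11/200: DF=(86451/80000 − 11/200·(0.968800+0.931100+0.911100+0.879600))/(1+11/200) = 8319/10000 ≈ 0.831900
step 6 [6y] zero: DF = P = 1591/2000 ≈ 0.795500
step 7 [7y] zero: DF = P = 79/100 ≈ 0.790000

1 1 1211/1250
2 2 9311/10000
3 3 9111/10000
4 4 2199/2500
5 5 8319/10000
6 6 1591/2000
7 7 79/100
DF(4y) is solved at step 4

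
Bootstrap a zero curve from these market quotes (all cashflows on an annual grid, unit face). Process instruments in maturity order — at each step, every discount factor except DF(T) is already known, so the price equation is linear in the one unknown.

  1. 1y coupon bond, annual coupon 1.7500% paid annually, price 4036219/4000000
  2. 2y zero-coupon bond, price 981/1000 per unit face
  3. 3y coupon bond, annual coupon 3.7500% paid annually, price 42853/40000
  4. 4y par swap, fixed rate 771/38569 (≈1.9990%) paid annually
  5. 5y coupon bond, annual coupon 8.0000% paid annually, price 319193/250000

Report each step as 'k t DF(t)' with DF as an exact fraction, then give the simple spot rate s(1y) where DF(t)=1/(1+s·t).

1 1 9917/10000
2 2 981/1000
3 3 9613/10000
4 4 9229/10000
5 5 1793/2000
s(1y) = (1/(9917/10000) − 1)/(1) = 83/9917 ≈ 0.8369%

step 1 [1y] bond c/1=7/400: DF=(4036219/4000000 − 7/400·(0))/(1+7/400) = 9917/10000 ≈ 0.991700
step 2 [2y] zero: DF = P = 981/1000 ≈ 0.981000
step 3 [3y] bond c/1=3/80: DF=(42853/40000 − 3/80·(0.991700+0.981000))/(1+3/80) = 9613/10000 ≈ 0.961300
step 4 [4y] swap r/1=771/38569: DF=(1 − 771/38569·(0.991700+0.981000+0.961300))/(1+771/38569) = 9229/10000 ≈ 0.922900
step 5 [5y] bond c/1=2/25: DF=(319193/250000 − 2/25·(0.991700+0.981000+0.961300+0.922900))/(1+2/25) = 1793/2000 ≈ 0.896500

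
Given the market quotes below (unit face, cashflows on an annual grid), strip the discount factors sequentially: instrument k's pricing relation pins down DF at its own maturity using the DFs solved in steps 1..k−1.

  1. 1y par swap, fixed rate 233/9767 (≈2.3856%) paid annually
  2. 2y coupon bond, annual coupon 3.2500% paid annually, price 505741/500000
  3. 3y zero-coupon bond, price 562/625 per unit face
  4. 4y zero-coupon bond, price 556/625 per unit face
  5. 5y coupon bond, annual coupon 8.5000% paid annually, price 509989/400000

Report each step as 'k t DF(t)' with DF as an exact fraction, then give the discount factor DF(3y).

1 1 9767/10000
2 2 9489/10000
3 3 562/625
4 4 556/625
5 5 8841/10000
DF(3y) = 562/625 ≈ 0.899200

step 1 [1y] swap r/1=233/9767: DF=(1 − 233/9767·(0))/(1+233/9767) = 9767/10000 ≈ 0.976700
step 2 [2y] bond c/1=13/400: DF=(505741/500000 − 13/400·(0.976700))/(1+13/400) = 9489/10000 ≈ 0.948900
step 3 [3y] zero: DF = P = 562/625 ≈ 0.899200
step 4 [4y] zero: DF = P = 556/625 ≈ 0.889600
step 5 [5y] bond c/1=17/200: DF=(509989/400000 − 17/200·(0.976700+0.948900+0.899200+0.889600))/(1+17/200) = 8841/10000 ≈ 0.884100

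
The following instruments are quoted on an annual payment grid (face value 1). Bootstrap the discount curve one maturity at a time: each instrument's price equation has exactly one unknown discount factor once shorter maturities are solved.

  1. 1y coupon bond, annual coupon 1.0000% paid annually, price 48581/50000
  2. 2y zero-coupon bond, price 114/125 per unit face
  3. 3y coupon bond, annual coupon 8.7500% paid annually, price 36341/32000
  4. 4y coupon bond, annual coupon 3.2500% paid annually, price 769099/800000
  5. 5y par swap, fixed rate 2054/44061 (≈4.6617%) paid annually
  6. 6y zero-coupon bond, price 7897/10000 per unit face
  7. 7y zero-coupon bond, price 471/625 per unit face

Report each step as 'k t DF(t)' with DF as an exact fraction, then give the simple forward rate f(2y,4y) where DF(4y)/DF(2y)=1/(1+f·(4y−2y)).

1 1 481/500
2 2 114/125
3 3 1787/2000
4 4 211/250
5 5 3973/5000
6 6 7897/10000
7 7 471/625
f(2y,4y) = ((114/125)/(211/250) − 1)/(2) = 17/422 ≈ 4.0284%

step 1 [1y] bond c/1=1/100: DF=(48581/50000 − 1/100·(0))/(1+1/100) = 481/500 ≈ 0.962000
step 2 [2y] zero: DF = P = 114/125 ≈ 0.912000
step 3 [3y] bond c/1=7/80: DF=(36341/32000 − 7/80·(0.962000+0.912000))/(1+7/80) = 1787/2000 ≈ 0.893500
step 4 [4y] bond c/1=13/400: DF=(769099/800000 − 13/400·(0.962000+0.912000+0.893500))/(1+13/400) = 211/250 ≈ 0.844000
step 5 [5y] swap r/1=2054/44061: DF=(1 − 2054/44061·(0.962000+0.912000+0.893500+0.844000))/(1+2054/44061) = 3973/5000 ≈ 0.794600
step 6 [6y] zero: DF = P = 7897/10000 ≈ 0.789700
step 7 [7y] zero: DF = P = 471/625 ≈ 0.753600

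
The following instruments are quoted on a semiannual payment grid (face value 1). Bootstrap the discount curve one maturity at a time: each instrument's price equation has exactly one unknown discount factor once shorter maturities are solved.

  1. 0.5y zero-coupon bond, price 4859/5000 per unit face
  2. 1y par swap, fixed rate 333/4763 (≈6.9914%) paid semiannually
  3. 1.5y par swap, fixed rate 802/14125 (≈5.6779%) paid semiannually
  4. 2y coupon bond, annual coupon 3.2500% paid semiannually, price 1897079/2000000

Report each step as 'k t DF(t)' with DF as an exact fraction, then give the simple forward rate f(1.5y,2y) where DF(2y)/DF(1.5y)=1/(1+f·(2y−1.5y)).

1 1/2 4859/5000
2 1 4667/5000
3 3/2 4599/5000
4 2 4441/5000
f(1.5y,2y) = ((4599/5000)/(4441/5000) − 1)/(1/2) = 316/4441 ≈ 7.1155%

step 1 [0.5y] zero: DF = P = 4859/5000 ≈ 0.971800
step 2 [1y] swap r/2=333/9526: DF=(1 − 333/9526·(0.971800))/(1+333/9526) = 4667/5000 ≈ 0.933400
step 3 [1.5y] swap r/2=401/14125: DF=(1 − 401/14125·(0.971800+0.933400))/(1+401/14125) = 4599/5000 ≈ 0.919800
step 4 [2y] bond c/2=13/800: DF=(1897079/2000000 − 13/800·(0.971800+0.933400+0.919800))/(1+13/800) = 4441/5000 ≈ 0.888200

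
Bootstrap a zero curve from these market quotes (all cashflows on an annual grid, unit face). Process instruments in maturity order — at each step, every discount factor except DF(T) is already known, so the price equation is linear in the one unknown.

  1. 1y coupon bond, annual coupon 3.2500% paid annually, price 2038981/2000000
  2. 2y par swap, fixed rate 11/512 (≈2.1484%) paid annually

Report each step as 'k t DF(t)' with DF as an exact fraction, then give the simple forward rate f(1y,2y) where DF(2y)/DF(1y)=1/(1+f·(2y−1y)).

1 1 4937/5000
2 2 4791/5000
f(1y,2y) = ((4937/5000)/(4791/5000) − 1)/(1) = 146/4791 ≈ 3.0474%

step 1 [1y] bond c/1=13/400: DF=(2038981/2000000 − 13/400·(0))/(1+13/400) = 4937/5000 ≈ 0.987400
step 2 [2y] swap r/1=11/512: DF=(1 − 11/512·(0.987400))/(1+11/512) = 4791/5000 ≈ 0.958200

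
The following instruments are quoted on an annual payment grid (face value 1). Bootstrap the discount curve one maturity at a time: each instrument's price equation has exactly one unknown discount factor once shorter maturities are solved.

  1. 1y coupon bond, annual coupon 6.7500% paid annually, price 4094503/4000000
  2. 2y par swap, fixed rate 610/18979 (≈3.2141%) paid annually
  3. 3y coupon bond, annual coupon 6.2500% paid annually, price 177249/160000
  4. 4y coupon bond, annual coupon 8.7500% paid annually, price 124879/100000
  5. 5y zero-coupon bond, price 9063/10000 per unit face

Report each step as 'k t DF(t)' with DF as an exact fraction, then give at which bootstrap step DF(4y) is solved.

step 1 [1y] bond c/1=27/400: DF=(4094503/4000000 − 27/400·(0))/(1+27/400) = 9589/10000 ≈ 0.958900
step 2 [2y] swap r/1=610/18979: DF=(1 − 610/18979·(0.958900))/(1+610/18979) = 939/1000 ≈ 0.939000
step 3 [3y] bond c/1=1/16: DF=(177249/160000 − 1/16·(0.958900+0.939000))/(1+1/16) = 931/1000 ≈ 0.931000
step 4 [4y] bond c/1=7/80: DF=(124879/100000 − 7/80·(0.958900+0.939000+0.931000))/(1+7/80) = 9207/10000 ≈ 0.920700
step 5 [5y] zero: DF = P = 9063/10000 ≈ 0.906300

1 1 9589/10000
2 2 939/1000
3 3 931/1000
4 4 9207/10000
5 5 9063/10000
DF(4y) is solved at step 4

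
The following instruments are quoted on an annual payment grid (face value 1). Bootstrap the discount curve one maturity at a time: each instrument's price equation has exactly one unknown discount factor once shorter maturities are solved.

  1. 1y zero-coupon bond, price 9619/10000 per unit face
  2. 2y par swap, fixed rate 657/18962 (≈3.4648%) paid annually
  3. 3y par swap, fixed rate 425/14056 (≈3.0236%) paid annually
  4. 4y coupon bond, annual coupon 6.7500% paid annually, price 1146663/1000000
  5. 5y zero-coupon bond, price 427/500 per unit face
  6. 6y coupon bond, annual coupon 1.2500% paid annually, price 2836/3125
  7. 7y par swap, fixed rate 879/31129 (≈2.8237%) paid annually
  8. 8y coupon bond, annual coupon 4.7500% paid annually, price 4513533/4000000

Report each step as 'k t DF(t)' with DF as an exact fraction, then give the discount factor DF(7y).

1 1 9619/10000
2 2 9343/10000
3 3 183/200
4 4 2241/2500
5 5 427/500
6 6 21/25
7 7 4121/5000
8 8 7949/10000
DF(7y) = 4121/5000 ≈ 0.824200

step 1 [1y] zero: DF = P = 9619/10000 ≈ 0.961900
step 2 [2y] swap r/1=657/18962: DF=(1 − 657/18962·(0.961900))/(1+657/18962) = 9343/10000 ≈ 0.934300
step 3 [3y] swap r/1=425/14056: DF=(1 − 425/14056·(0.961900+0.934300))/(1+425/14056) = 183/200 ≈ 0.915000
step 4 [4y] bond c/1=27/400: DF=(1146663/1000000 − 27/400·(0.961900+0.934300+0.915000))/(1+27/400) = 2241/2500 ≈ 0.896400
step 5 [5y] zero: DF = P = 427/500 ≈ 0.854000
step 6 [6y] bond c/1=1/80: DF=(2836/3125 − 1/80·(0.961900+0.934300+0.915000+0.896400+0.854000))/(1+1/80) = 21/25 ≈ 0.840000
step 7 [7y] swap r/1=879/31129: DF=(1 − 879/31129·(0.961900+0.934300+0.915000+0.896400+0.854000+0.840000))/(1+879/31129) = 4121/5000 ≈ 0.824200
step 8 [8y] bond c/1=19/400: DF=(4513533/4000000 − 19/400·(0.961900+0.934300+0.915000+0.896400+0.854000+0.840000+0.824200))/(1+19/400) = 7949/10000 ≈ 0.794900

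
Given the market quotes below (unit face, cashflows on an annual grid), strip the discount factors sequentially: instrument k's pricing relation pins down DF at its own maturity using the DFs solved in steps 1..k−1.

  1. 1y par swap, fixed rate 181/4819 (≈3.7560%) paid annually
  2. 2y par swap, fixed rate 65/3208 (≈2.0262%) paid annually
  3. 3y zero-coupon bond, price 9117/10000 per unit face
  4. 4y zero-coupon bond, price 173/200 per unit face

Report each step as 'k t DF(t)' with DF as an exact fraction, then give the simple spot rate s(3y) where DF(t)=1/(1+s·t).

step 1 [1y] swap r/1=181/4819: DF=(1 − 181/4819·(0))/(1+181/4819) = 4819/5000 ≈ 0.963800
step 2 [2y] swap r/1=65/3208: DF=(1 − 65/3208·(0.963800))/(1+65/3208) = 961/1000 ≈ 0.961000
step 3 [3y] zero: DF = P = 9117/10000 ≈ 0.911700
step 4 [4y] zero: DF = P = 173/200 ≈ 0.865000

1 1 4819/5000
2 2 961/1000
3 3 9117/10000
4 4 173/200
s(3y) = (1/(9117/10000) − 1)/(3) = 883/27351 ≈ 3.2284%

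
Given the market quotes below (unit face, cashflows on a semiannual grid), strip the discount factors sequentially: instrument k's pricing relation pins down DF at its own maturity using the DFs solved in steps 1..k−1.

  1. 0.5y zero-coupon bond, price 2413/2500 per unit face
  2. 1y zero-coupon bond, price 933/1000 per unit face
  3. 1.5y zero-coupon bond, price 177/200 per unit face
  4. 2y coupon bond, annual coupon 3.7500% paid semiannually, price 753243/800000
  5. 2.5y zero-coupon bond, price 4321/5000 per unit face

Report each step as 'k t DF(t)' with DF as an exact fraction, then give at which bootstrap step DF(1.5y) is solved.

step 1 [0.5y] zero: DF = P = 2413/2500 ≈ 0.965200
step 2 [1y] zero: DF = P = 933/1000 ≈ 0.933000
step 3 [1.5y] zero: DF = P = 177/200 ≈ 0.885000
step 4 [2y] bond c/2=3/160: DF=(753243/800000 − 3/160·(0.965200+0.933000+0.885000))/(1+3/160) = 873/1000 ≈ 0.873000
step 5 [2.5y] zero: DF = P = 4321/5000 ≈ 0.864200

1 1/2 2413/2500
2 1 933/1000
3 3/2 177/200
4 2 873/1000
5 5/2 4321/5000
DF(1.5y) is solved at step 3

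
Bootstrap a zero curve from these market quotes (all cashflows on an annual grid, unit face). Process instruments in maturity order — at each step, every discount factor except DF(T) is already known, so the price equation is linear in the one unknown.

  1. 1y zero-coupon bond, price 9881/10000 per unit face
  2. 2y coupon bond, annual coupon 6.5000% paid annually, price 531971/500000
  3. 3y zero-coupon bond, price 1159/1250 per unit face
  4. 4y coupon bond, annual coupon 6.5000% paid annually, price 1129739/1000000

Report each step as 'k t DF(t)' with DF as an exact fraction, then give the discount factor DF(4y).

1 1 9881/10000
2 2 9387/10000
3 3 1159/1250
4 4 4433/5000
DF(4y) = 4433/5000 ≈ 0.886600

step 1 [1y] zero: DF = P = 9881/10000 ≈ 0.988100
step 2 [2y] bond c/1=13/200: DF=(531971/500000 − 13/200·(0.988100))/(1+13/200) = 9387/10000 ≈ 0.938700
step 3 [3y] zero: DF = P = 1159/1250 ≈ 0.927200
step 4 [4y] bond c/1=13/200: DF=(1129739/1000000 − 13/200·(0.988100+0.938700+0.927200))/(1+13/200) = 4433/5000 ≈ 0.886600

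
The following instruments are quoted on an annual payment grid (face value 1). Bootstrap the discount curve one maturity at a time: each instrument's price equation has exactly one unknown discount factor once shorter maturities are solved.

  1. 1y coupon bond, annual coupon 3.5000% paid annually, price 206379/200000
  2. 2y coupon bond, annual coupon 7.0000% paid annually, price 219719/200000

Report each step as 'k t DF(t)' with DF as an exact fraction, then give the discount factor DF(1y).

1 1 997/1000
2 2 1923/2000
DF(1y) = 997/1000 ≈ 0.997000

step 1 [1y] bond c/1=7/200: DF=(206379/200000 − 7/200·(0))/(1+7/200) = 997/1000 ≈ 0.997000
step 2 [2y] bond c/1=7/100: DF=(219719/200000 − 7/100·(0.997000))/(1+7/100) = 1923/2000 ≈ 0.961500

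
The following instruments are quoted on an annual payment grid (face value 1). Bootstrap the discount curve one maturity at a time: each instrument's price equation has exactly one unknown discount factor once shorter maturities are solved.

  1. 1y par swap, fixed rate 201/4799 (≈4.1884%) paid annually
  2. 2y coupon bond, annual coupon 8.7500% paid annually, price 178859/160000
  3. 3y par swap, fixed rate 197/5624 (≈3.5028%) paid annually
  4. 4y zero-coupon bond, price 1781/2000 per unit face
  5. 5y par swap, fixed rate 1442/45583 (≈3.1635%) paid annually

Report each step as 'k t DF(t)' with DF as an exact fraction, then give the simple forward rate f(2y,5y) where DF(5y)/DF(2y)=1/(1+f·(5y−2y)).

step 1 [1y] swap r/1=201/4799: DF=(1 − 201/4799·(0))/(1+201/4799) = 4799/5000 ≈ 0.959800
step 2 [2y] bond c/1=7/80: DF=(178859/160000 − 7/80·(0.959800))/(1+7/80) = 9507/10000 ≈ 0.950700
step 3 [3y] swap r/1=197/5624: DF=(1 − 197/5624·(0.959800+0.950700))/(1+197/5624) = 1803/2000 ≈ 0.901500
step 4 [4y] zero: DF = P = 1781/2000 ≈ 0.890500
step 5 [5y] swap r/1=1442/45583: DF=(1 − 1442/45583·(0.959800+0.950700+0.901500+0.890500))/(1+1442/45583) = 4279/5000 ≈ 0.855800

1 1 4799/5000
2 2 9507/10000
3 3 1803/2000
4 4 1781/2000
5 5 4279/5000
f(2y,5y) = ((9507/10000)/(4279/5000) − 1)/(3) = 949/25674 ≈ 3.6963%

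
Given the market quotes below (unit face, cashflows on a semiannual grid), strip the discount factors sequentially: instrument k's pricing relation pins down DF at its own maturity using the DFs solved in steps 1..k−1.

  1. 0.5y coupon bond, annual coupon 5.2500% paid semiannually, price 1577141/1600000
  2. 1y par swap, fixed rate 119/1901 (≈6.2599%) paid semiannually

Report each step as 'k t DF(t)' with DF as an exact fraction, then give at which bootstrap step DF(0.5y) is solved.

1 1/2 1921/2000
2 1 1881/2000
DF(0.5y) is solved at step 1

step 1 [0.5y] bond c/2=21/800: DF=(1577141/1600000 − 21/800·(0))/(1+21/800) = 1921/2000 ≈ 0.960500
step 2 [1y] swap r/2=119/3802: DF=(1 − 119/3802·(0.960500))/(1+119/3802) = 1881/2000 ≈ 0.940500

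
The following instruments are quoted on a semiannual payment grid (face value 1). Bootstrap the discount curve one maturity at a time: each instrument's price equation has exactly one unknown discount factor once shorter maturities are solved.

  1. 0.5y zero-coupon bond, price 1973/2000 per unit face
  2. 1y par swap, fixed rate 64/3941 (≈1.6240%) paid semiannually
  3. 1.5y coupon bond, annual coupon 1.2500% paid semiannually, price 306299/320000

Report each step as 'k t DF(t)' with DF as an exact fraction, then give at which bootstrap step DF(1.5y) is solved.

step 1 [0.5y] zero: DF = P = 1973/2000 ≈ 0.986500
step 2 [1y] swap r/2=32/3941: DF=(1 − 32/3941·(0.986500))/(1+32/3941) = 123/125 ≈ 0.984000
step 3 [1.5y] bond c/2=1/160: DF=(306299/320000 − 1/160·(0.986500+0.984000))/(1+1/160) = 939/1000 ≈ 0.939000

1 1/2 1973/2000
2 1 123/125
3 3/2 939/1000
DF(1.5y) is solved at step 3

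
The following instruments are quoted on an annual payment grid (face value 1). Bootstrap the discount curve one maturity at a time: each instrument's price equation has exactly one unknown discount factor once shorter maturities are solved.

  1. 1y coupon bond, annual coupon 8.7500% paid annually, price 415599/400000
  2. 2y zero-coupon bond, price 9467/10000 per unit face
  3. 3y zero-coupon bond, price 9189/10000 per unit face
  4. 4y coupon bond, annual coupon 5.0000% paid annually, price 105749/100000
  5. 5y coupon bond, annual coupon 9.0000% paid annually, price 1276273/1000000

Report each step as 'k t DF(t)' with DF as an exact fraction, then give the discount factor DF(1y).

1 1 4777/5000
2 2 9467/10000
3 3 9189/10000
4 4 1091/1250
5 5 8659/10000
DF(1y) = 4777/5000 ≈ 0.955400

step 1 [1y] bond c/1=7/80: DF=(415599/400000 − 7/80·(0))/(1+7/80) = 4777/5000 ≈ 0.955400
step 2 [2y] zero: DF = P = 9467/10000 ≈ 0.946700
step 3 [3y] zero: DF = P = 9189/10000 ≈ 0.918900
step 4 [4y] bond c/1=1/20: DF=(105749/100000 − 1/20·(0.955400+0.946700+0.918900))/(1+1/20) = 1091/1250 ≈ 0.872800
step 5 [5y] bond c/1=9/100: DF=(1276273/1000000 − 9/100·(0.955400+0.946700+0.918900+0.872800))/(1+9/100) = 8659/10000 ≈ 0.865900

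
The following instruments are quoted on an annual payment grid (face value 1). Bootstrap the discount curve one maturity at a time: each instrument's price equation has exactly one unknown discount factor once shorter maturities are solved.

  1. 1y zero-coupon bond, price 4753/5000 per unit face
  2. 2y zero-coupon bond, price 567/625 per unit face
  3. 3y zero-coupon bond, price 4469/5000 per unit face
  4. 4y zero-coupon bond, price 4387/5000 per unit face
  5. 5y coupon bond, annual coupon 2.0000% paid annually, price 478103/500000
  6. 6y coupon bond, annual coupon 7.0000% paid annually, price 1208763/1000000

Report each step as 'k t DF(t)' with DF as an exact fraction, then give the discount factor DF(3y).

1 1 4753/5000
2 2 567/625
3 3 4469/5000
4 4 4387/5000
5 5 8663/10000
6 6 2089/2500
DF(3y) = 4469/5000 ≈ 0.893800

step 1 [1y] zero: DF = P = 4753/5000 ≈ 0.950600
step 2 [2y] zero: DF = P = 567/625 ≈ 0.907200
step 3 [3y] zero: DF = P = 4469/5000 ≈ 0.893800
step 4 [4y] zero: DF = P = 4387/5000 ≈ 0.877400
step 5 [5y] bond c/1=1/50: DF=(478103/500000 − 1/50·(0.950600+0.907200+0.893800+0.877400))/(1+1/50) = 8663/10000 ≈ 0.866300
step 6 [6y] bond c/1=7/100: DF=(1208763/1000000 − 7/100·(0.950600+0.907200+0.893800+0.877400+0.866300))/(1+7/100) = 2089/2500 ≈ 0.835600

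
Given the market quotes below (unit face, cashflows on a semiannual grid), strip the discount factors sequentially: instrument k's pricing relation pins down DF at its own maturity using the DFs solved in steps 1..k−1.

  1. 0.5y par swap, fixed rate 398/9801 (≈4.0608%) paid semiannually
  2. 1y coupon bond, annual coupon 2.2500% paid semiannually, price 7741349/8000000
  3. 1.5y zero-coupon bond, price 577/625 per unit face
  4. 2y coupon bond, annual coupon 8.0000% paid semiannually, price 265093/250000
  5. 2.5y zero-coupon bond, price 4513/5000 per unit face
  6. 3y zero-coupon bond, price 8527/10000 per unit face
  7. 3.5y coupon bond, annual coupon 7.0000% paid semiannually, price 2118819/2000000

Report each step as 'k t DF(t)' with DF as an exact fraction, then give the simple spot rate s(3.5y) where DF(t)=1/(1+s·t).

step 1 [0.5y] swap r/2=199/9801: DF=(1 − 199/9801·(0))/(1+199/9801) = 9801/10000 ≈ 0.980100
step 2 [1y] bond c/2=9/800: DF=(7741349/8000000 − 9/800·(0.980100))/(1+9/800) = 473/500 ≈ 0.946000
step 3 [1.5y] zero: DF = P = 577/625 ≈ 0.923200
step 4 [2y] bond c/2=1/25: DF=(265093/250000 − 1/25·(0.980100+0.946000+0.923200))/(1+1/25) = 91/100 ≈ 0.910000
step 5 [2.5y] zero: DF = P = 4513/5000 ≈ 0.902600
step 6 [3y] zero: DF = P = 8527/10000 ≈ 0.852700
step 7 [3.5y] bond c/2=7/200: DF=(2118819/2000000 − 7/200·(0.980100+0.946000+0.923200+0.910000+0.902600+0.852700))/(1+7/200) = 8371/10000 ≈ 0.837100

1 1/2 9801/10000
2 1 473/500
3 3/2 577/625
4 2 91/100
5 5/2 4513/5000
6 3 8527/10000
7 7/2 8371/10000
s(3.5y) = (1/(8371/10000) − 1)/(7/2) = 3258/58597 ≈ 5.5600%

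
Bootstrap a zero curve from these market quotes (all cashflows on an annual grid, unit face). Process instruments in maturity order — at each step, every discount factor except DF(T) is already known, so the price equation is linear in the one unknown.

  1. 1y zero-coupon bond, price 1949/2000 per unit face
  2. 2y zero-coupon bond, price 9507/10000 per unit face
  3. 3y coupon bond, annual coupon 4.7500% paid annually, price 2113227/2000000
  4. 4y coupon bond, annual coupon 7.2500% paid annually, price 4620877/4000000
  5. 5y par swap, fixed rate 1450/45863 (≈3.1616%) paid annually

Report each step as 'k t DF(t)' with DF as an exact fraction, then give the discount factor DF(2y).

1 1 1949/2000
2 2 9507/10000
3 3 4607/5000
4 4 8847/10000
5 5 171/200
DF(2y) = 9507/10000 ≈ 0.950700

step 1 [1y] zero: DF = P = 1949/2000 ≈ 0.974500
step 2 [2y] zero: DF = P = 9507/10000 ≈ 0.950700
step 3 [3y] bond c/1=19/400: DF=(2113227/2000000 − 19/400·(0.974500+0.950700))/(1+19/400) = 4607/5000 ≈ 0.921400
step 4 [4y] bond c/1=29/400: DF=(4620877/4000000 − 29/400·(0.974500+0.950700+0.921400))/(1+29/400) = 8847/10000 ≈ 0.884700
step 5 [5y] swap r/1=1450/45863: DF=(1 − 1450/45863·(0.974500+0.950700+0.921400+0.884700))/(1+1450/45863) = 171/200 ≈ 0.855000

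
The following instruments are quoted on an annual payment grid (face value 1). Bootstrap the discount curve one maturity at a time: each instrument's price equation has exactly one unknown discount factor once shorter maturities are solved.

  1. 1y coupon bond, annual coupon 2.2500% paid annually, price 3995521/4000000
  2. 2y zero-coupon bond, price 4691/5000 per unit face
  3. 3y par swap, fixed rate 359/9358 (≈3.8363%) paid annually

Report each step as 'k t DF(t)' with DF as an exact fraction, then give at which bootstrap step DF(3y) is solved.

step 1 [1y] bond c/1=9/400: DF=(3995521/4000000 − 9/400·(0))/(1+9/400) = 9769/10000 ≈ 0.976900
step 2 [2y] zero: DF = P = 4691/5000 ≈ 0.938200
step 3 [3y] swap r/1=359/9358: DF=(1 − 359/9358·(0.976900+0.938200))/(1+359/9358) = 8923/10000 ≈ 0.892300

1 1 9769/10000
2 2 4691/5000
3 3 8923/10000
DF(3y) is solved at step 3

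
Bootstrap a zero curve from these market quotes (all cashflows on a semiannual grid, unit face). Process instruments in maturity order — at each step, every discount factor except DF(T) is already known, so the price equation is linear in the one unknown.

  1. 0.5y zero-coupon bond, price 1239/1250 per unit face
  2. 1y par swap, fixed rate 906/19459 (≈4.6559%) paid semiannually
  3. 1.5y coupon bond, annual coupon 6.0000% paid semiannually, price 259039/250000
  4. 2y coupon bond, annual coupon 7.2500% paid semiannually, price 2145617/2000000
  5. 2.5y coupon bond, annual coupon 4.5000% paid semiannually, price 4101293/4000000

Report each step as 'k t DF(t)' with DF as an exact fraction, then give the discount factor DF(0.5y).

1 1/2 1239/1250
2 1 9547/10000
3 3/2 9493/10000
4 2 467/500
5 5/2 1837/2000
DF(0.5y) = 1239/1250 ≈ 0.991200

step 1 [0.5y] zero: DF = P = 1239/1250 ≈ 0.991200
step 2 [1y] swap r/2=453/19459: DF=(1 − 453/19459·(0.991200))/(1+453/19459) = 9547/10000 ≈ 0.954700
step 3 [1.5y] bond c/2=3/100: DF=(259039/250000 − 3/100·(0.991200+0.954700))/(1+3/100) = 9493/10000 ≈ 0.949300
step 4 [2y] bond c/2=29/800: DF=(2145617/2000000 − 29/800·(0.991200+0.954700+0.949300))/(1+29/800) = 467/500 ≈ 0.934000
step 5 [2.5y] bond c/2=9/400: DF=(4101293/4000000 − 9/400·(0.991200+0.954700+0.949300+0.934000))/(1+9/400) = 1837/2000 ≈ 0.918500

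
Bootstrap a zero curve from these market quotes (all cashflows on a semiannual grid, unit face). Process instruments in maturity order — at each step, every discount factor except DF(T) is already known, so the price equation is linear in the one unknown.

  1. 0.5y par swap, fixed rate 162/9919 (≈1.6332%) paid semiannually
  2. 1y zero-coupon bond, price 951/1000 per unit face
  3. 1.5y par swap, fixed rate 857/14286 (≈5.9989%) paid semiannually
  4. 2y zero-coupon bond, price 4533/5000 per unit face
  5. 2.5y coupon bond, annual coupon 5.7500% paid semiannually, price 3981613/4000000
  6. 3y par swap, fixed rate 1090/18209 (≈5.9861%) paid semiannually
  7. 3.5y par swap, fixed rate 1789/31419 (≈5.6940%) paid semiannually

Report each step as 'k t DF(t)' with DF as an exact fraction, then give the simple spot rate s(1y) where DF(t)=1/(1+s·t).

1 1/2 9919/10000
2 1 951/1000
3 3/2 9143/10000
4 2 4533/5000
5 5/2 539/625
6 3 1673/2000
7 7/2 8211/10000
s(1y) = (1/(951/1000) − 1)/(1) = 49/951 ≈ 5.1525%

step 1 [0.5y] swap r/2=81/9919: DF=(1 − 81/9919·(0))/(1+81/9919) = 9919/10000 ≈ 0.991900
step 2 [1y] zero: DF = P = 951/1000 ≈ 0.951000
step 3 [1.5y] swap r/2=857/28572: DF=(1 − 857/28572·(0.991900+0.951000))/(1+857/28572) = 9143/10000 ≈ 0.914300
step 4 [2y] zero: DF = P = 4533/5000 ≈ 0.906600
step 5 [2.5y] bond c/2=23/800: DF=(3981613/4000000 − 23/800·(0.991900+0.951000+0.914300+0.906600))/(1+23/800) = 539/625 ≈ 0.862400
step 6 [3y] swap r/2=545/18209: DF=(1 − 545/18209·(0.991900+0.951000+0.914300+0.906600+0.862400))/(1+545/18209) = 1673/2000 ≈ 0.836500
step 7 [3.5y] swap r/2=1789/62838: DF=(1 − 1789/62838·(0.991900+0.951000+0.914300+0.906600+0.862400+0.836500))/(1+1789/62838) = 8211/10000 ≈ 0.821100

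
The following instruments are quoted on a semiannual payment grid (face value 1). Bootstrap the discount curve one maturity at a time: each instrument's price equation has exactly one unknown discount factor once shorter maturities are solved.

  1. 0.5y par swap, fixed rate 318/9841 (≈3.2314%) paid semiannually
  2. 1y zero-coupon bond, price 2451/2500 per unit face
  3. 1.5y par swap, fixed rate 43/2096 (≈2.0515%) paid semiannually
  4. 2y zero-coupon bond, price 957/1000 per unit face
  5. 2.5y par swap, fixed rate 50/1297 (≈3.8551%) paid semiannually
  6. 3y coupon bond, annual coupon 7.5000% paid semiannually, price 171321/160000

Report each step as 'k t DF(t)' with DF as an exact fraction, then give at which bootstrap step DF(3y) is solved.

1 1/2 9841/10000
2 1 2451/2500
3 3/2 9699/10000
4 2 957/1000
5 5/2 363/400
6 3 4293/5000
DF(3y) is solved at step 6

step 1 [0.5y] swap r/2=159/9841: DF=(1 − 159/9841·(0))/(1+159/9841) = 9841/10000 ≈ 0.984100
step 2 [1y] zero: DF = P = 2451/2500 ≈ 0.980400
step 3 [1.5y] swap r/2=43/4192: DF=(1 − 43/4192·(0.984100+0.980400))/(1+43/4192) = 9699/10000 ≈ 0.969900
step 4 [2y] zero: DF = P = 957/1000 ≈ 0.957000
step 5 [2.5y] swap r/2=25/1297: DF=(1 − 25/1297·(0.984100+0.980400+0.969900+0.957000))/(1+25/1297) = 363/400 ≈ 0.907500
step 6 [3y] bond c/2=3/80: DF=(171321/160000 − 3/80·(0.984100+0.980400+0.969900+0.957000+0.907500))/(1+3/80) = 4293/5000 ≈ 0.858600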